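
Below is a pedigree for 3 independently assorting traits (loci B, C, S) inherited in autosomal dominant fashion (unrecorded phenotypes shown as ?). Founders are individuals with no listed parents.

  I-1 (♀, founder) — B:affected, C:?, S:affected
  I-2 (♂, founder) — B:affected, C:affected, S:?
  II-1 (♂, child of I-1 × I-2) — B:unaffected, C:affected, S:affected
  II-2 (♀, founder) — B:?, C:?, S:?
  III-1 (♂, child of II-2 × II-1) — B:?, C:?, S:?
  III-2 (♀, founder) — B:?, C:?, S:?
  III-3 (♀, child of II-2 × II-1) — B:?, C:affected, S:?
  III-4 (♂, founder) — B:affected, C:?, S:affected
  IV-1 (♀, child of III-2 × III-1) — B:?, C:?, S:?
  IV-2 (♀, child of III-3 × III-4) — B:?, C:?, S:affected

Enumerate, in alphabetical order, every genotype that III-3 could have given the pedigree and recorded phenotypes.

B/I-1 aff ·: Bb
B/I-2 aff ·: Bb
B/II-1 un I-1×I-2: bb
B/II-2 ? ·: bb|Bb|BB
B/III-1 ? II-2×II-1: bb|Bb
B/III-2 ? ·: bb|Bb|BB
B/III-3 ? II-2×II-1: bb|Bb
B/III-4 aff ·: Bb|BB
B/IV-1 ? III-2×III-1: bb|Bb|BB
B/IV-2 ? III-3×III-4: bb|Bb|BB
⇒ B over [I-1,I-2,II-1,II-2,III-1,III-2,III-3,III-4,IV-1,IV-2]: 135 consistent
C/I-1 ? ·: cc|Cc|CC
C/I-2 aff ·: Cc|CC
C/II-1 aff I-1×I-2: Cc|CC
C/II-2 ? ·: cc|Cc|CC
C/III-1 ? II-2×II-1: cc|Cc|CC
C/III-2 ? ·: cc|Cc|CC
C/III-3 aff II-2×II-1: Cc|CC
C/III-4 ? ·: cc|Cc|CC
C/IV-1 ? III-2×III-1: cc|Cc|CC
C/IV-2 ? III-3×III-4: cc|Cc|CC
⇒ C over [I-1,I-2,II-1,II-2,III-1,III-2,III-3,III-4,IV-1,IV-2]: 2559 consistent
S/I-1 aff ·: Ss|SS
S/I-2 ? ·: ss|Ss|SS
S/II-1 aff I-1×I-2: Ss|SS
S/II-2 ? ·: ss|Ss|SS
S/III-1 ? II-2×II-1: ss|Ss|SS
S/III-2 ? ·: ss|Ss|SS
S/III-3 ? II-2×II-1: ss|Ss|SS
S/III-4 aff ·: Ss|SS
S/IV-1 ? III-2×III-1: ss|Ss|SS
S/IV-2 aff III-3×III-4: Ss|SS
⇒ S over [I-1,I-2,II-1,II-2,III-1,III-2,III-3,III-4,IV-1,IV-2]: 1858 consistent

III-3 ∈ {Bb CC SS, Bb CC Ss, Bb CC ss, Bb Cc SS, Bb Cc Ss, Bb Cc ss, bb CC SS, bb CC Ss, bb CC ss, bb Cc SS, bb Cc Ss, bb Cc ss}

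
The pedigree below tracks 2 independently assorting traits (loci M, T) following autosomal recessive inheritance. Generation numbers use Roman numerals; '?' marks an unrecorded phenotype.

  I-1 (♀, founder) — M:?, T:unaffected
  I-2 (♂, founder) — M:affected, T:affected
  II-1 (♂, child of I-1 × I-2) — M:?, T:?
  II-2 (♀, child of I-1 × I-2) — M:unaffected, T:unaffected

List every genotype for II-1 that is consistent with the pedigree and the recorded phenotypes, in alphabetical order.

II-1 ∈ {Mm Tt, Mm tt, mm Tt, mm tt}

M/I-1 ? ·: MM|Mm
M/I-2 aff ·: mm
M/II-1 ? I-1×I-2: Mm|mm
M/II-2 un I-1×I-2: Mm
⇒ M over [I-1,I-2,II-1,II-2]: 3 consistent
T/I-1 un ·: TT|Tt
T/I-2 aff ·: tt
T/II-1 ? I-1×I-2: Tt|tt
T/II-2 un I-1×I-2: Tt
⇒ T over [I-1,I-2,II-1,II-2]: 3 consistent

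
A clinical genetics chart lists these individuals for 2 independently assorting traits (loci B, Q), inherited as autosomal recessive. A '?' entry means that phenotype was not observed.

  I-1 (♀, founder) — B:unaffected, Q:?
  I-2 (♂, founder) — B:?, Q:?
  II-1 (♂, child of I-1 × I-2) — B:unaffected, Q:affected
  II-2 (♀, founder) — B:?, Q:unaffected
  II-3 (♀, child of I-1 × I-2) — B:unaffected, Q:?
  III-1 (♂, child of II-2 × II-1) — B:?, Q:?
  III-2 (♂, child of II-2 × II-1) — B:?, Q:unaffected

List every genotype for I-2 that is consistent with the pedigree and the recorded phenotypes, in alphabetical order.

I-2 ∈ {BB Qq, BB qq, Bb Qq, Bb qq, bb Qq, bb qq}

B/I-1 un ·: BB|Bb
B/I-2 ? ·: BB|Bb|bb
B/II-1 un I-1×I-2: BB|Bb
B/II-2 ? ·: BB|Bb|bb
B/II-3 un I-1×I-2: BB|Bb
B/III-1 ? II-2×II-1: BB|Bb|bb
B/III-2 ? II-2×II-1: BB|Bb|bb
⇒ B over [I-1,I-2,II-1,II-2,II-3,III-1,III-2]: 178 consistent
Q/I-1 ? ·: Qq|qq
Q/I-2 ? ·: Qq|qq
Q/II-1 aff I-1×I-2: qq
Q/II-2 un ·: QQ|Qq
Q/II-3 ? I-1×I-2: QQ|Qq|qq
Q/III-1 ? II-2×II-1: Qq|qq
Q/III-2 un II-2×II-1: Qq
⇒ Q over [I-1,I-2,II-1,II-2,II-3,III-1,III-2]: 24 consistent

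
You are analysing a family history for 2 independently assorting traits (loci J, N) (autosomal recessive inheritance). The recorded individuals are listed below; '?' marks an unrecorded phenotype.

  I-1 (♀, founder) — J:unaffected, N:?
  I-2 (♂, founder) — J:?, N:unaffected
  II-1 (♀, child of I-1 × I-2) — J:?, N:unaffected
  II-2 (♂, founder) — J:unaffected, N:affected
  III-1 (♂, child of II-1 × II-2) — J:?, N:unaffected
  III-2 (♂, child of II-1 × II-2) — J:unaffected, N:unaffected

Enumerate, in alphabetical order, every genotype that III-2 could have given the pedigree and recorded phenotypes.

III-2 ∈ {JJ Nn, Jj Nn}

J/I-1 un ·: JJ|Jj
J/I-2 ? ·: JJ|Jj|jj
J/II-1 ? I-1×I-2: JJ|Jj|jj
J/II-2 un ·: JJ|Jj
J/III-1 ? II-1×II-2: JJ|Jj|jj
J/III-2 un II-1×II-2: JJ|Jj
⇒ J over [I-1,I-2,II-1,II-2,III-1,III-2]: 76 consistent
N/I-1 ? ·: NN|Nn|nn
N/I-2 un ·: NN|Nn
N/II-1 un I-1×I-2: NN|Nn
N/II-2 aff ·: nn
N/III-1 un II-1×II-2: Nn
N/III-2 un II-1×II-2: Nn
⇒ N over [I-1,I-2,II-1,II-2,III-1,III-2]: 9 consistent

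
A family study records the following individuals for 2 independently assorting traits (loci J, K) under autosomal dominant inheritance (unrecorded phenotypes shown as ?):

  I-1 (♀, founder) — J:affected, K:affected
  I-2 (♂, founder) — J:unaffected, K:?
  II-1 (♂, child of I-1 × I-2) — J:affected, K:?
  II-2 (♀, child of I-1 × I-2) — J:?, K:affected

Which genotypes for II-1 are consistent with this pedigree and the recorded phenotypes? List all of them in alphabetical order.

J/I-1 aff ·: Jj|JJ
J/I-2 un ·: jj
J/II-1 aff I-1×I-2: Jj
J/II-2 ? I-1×I-2: jj|Jj
⇒ J over [I-1,I-2,II-1,II-2]: 3 consistent
K/I-1 aff ·: Kk|KK
K/I-2 ? ·: kk|Kk|KK
K/II-1 ? I-1×I-2: kk|Kk|KK
K/II-2 aff I-1×I-2: Kk|KK
⇒ K over [I-1,I-2,II-1,II-2]: 18 consistent

II-1 ∈ {Jj KK, Jj Kk, Jj kk}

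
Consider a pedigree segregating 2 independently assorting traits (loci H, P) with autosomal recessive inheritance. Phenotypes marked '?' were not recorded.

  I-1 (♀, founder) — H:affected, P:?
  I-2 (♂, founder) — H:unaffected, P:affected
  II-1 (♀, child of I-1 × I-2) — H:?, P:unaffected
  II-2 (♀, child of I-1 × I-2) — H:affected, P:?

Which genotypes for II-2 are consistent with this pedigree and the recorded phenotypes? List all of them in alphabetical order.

H/I-1 aff ·: hh
H/I-2 un ·: Hh
H/II-1 ? I-1×I-2: Hh|hh
H/II-2 aff I-1×I-2: hh
⇒ H over [I-1,I-2,II-1,II-2]: 2 consistent
P/I-1 ? ·: PP|Pp
P/I-2 aff ·: pp
P/II-1 un I-1×I-2: Pp
P/II-2 ? I-1×I-2: Pp|pp
⇒ P over [I-1,I-2,II-1,II-2]: 3 consistent

II-2 ∈ {hh Pp, hh pp}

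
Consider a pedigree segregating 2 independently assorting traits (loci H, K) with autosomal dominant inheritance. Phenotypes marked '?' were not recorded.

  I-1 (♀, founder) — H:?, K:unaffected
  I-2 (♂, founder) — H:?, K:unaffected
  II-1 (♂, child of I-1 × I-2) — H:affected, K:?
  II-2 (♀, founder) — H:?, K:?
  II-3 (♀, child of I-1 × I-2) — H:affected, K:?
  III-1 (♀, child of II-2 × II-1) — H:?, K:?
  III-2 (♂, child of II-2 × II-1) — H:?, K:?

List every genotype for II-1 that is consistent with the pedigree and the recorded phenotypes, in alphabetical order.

II-1 ∈ {HH kk, Hh kk}

H/I-1 ? ·: hh|Hh|HH
H/I-2 ? ·: hh|Hh|HH
H/II-1 aff I-1×I-2: Hh|HH
H/II-2 ? ·: hh|Hh|HH
H/II-3 aff I-1×I-2: Hh|HH
H/III-1 ? II-2×II-1: hh|Hh|HH
H/III-2 ? II-2×II-1: hh|Hh|HH
⇒ H over [I-1,I-2,II-1,II-2,II-3,III-1,III-2]: 212 consistent
K/I-1 un ·: kk
K/I-2 un ·: kk
K/II-1 ? I-1×I-2: kk
K/II-2 ? ·: kk|Kk|KK
K/II-3 ? I-1×I-2: kk
K/III-1 ? II-2×II-1: kk|Kk
K/III-2 ? II-2×II-1: kk|Kk
⇒ K over [I-1,I-2,II-1,II-2,II-3,III-1,III-2]: 6 consistent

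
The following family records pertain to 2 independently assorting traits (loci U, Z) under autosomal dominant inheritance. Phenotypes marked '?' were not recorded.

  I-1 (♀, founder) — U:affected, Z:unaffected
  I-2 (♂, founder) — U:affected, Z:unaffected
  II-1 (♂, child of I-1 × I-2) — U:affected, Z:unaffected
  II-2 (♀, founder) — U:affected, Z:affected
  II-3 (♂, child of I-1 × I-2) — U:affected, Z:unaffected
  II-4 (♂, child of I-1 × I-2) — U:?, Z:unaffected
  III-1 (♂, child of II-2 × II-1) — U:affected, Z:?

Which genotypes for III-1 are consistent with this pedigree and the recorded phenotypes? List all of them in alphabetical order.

U/I-1 aff ·: Uu|UU
U/I-2 aff ·: Uu|UU
U/II-1 aff I-1×I-2: Uu|UU
U/II-2 aff ·: Uu|UU
U/II-3 aff I-1×I-2: Uu|UU
U/II-4 ? I-1×I-2: uu|Uu|UU
U/III-1 aff II-2×II-1: Uu|UU
⇒ U over [I-1,I-2,II-1,II-2,II-3,II-4,III-1]: 101 consistent
Z/I-1 un ·: zz
Z/I-2 un ·: zz
Z/II-1 un I-1×I-2: zz
Z/II-2 aff ·: Zz|ZZ
Z/II-3 un I-1×I-2: zz
Z/II-4 un I-1×I-2: zz
Z/III-1 ? II-2×II-1: zz|Zz
⇒ Z over [I-1,I-2,II-1,II-2,II-3,II-4,III-1]: 3 consistent

III-1 ∈ {UU Zz, UU zz, Uu Zz, Uu zz}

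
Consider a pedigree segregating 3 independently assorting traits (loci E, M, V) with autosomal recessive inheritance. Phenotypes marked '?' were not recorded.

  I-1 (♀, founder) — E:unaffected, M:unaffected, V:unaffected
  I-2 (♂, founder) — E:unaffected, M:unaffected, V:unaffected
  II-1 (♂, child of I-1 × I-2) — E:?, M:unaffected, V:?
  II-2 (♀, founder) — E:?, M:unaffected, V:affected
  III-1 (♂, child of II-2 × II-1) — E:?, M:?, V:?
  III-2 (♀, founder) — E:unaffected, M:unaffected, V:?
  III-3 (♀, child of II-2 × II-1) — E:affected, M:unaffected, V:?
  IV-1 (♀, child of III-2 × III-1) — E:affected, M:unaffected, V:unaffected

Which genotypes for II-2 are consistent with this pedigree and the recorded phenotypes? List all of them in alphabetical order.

II-2 ∈ {Ee MM vv, Ee Mm vv, ee MM vv, ee Mm vv}

E/I-1 un ·: EE|Ee
E/I-2 un ·: EE|Ee
E/II-1 ? I-1×I-2: Ee|ee
E/II-2 ? ·: Ee|ee
E/III-1 ? II-2×II-1: Ee|ee
E/III-2 un ·: Ee
E/III-3 aff II-2×II-1: ee
E/IV-1 aff III-2×III-1: ee
⇒ E over [I-1,I-2,II-1,II-2,III-1,III-2,III-3,IV-1]: 15 consistent
M/I-1 un ·: MM|Mm
M/I-2 un ·: MM|Mm
M/II-1 un I-1×I-2: MM|Mm
M/II-2 un ·: MM|Mm
M/III-1 ? II-2×II-1: MM|Mm|mm
M/III-2 un ·: MM|Mm
M/III-3 un II-2×II-1: MM|Mm
M/IV-1 un III-2×III-1: MM|Mm
⇒ M over [I-1,I-2,II-1,II-2,III-1,III-2,III-3,IV-1]: 164 consistent
V/I-1 un ·: VV|Vv
V/I-2 un ·: VV|Vv
V/II-1 ? I-1×I-2: VV|Vv|vv
V/II-2 aff ·: vv
V/III-1 ? II-2×II-1: Vv|vv
V/III-2 ? ·: VV|Vv|vv
V/III-3 ? II-2×II-1: Vv|vv
V/IV-1 un III-2×III-1: VV|Vv
⇒ V over [I-1,I-2,II-1,II-2,III-1,III-2,III-3,IV-1]: 64 consistent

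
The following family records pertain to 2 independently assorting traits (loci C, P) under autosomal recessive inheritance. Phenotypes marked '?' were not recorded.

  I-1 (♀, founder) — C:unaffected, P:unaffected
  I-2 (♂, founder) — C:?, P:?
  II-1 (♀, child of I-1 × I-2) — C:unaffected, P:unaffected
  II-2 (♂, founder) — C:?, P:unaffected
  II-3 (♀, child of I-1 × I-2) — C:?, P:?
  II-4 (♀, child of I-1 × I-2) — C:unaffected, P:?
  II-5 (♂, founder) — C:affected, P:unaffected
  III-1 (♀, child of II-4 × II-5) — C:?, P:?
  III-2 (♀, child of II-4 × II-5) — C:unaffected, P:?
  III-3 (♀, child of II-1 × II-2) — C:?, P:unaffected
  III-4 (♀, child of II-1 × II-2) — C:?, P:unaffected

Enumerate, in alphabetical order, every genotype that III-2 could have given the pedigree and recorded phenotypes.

C/I-1 un ·: CC|Cc
C/I-2 ? ·: CC|Cc|cc
C/II-1 un I-1×I-2: CC|Cc
C/II-2 ? ·: CC|Cc|cc
C/II-3 ? I-1×I-2: CC|Cc|cc
C/II-4 un I-1×I-2: CC|Cc
C/II-5 aff ·: cc
C/III-1 ? II-4×II-5: Cc|cc
C/III-2 un II-4×II-5: Cc
C/III-3 ? II-1×II-2: CC|Cc|cc
C/III-4 ? II-1×II-2: CC|Cc|cc
⇒ C over [I-1,I-2,II-1,II-2,II-3,II-4,II-5,III-1,III-2,III-3,III-4]: 591 consistent
P/I-1 un ·: PP|Pp
P/I-2 ? ·: PP|Pp|pp
P/II-1 un I-1×I-2: PP|Pp
P/II-2 un ·: PP|Pp
P/II-3 ? I-1×I-2: PP|Pp|pp
P/II-4 ? I-1×I-2: PP|Pp|pp
P/II-5 un ·: PP|Pp
P/III-1 ? II-4×II-5: PP|Pp|pp
P/III-2 ? II-4×II-5: PP|Pp|pp
P/III-3 un II-1×II-2: PP|Pp
P/III-4 un II-1×II-2: PP|Pp
⇒ P over [I-1,I-2,II-1,II-2,II-3,II-4,II-5,III-1,III-2,III-3,III-4]: 2250 consistent

III-2 ∈ {Cc PP, Cc Pp, Cc pp}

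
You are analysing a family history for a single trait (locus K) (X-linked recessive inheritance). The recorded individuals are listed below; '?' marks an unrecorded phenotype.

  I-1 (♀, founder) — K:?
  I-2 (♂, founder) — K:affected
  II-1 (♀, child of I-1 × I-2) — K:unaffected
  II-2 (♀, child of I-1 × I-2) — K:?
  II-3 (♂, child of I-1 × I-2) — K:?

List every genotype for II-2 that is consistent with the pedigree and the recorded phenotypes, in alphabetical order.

K/I-1 ? ·: X^KX^K|X^KX^k
K/I-2 aff ·: X^kY
K/II-1 un I-1×I-2: X^KX^k
K/II-2 ? I-1×I-2: X^KX^k|X^kX^k
K/II-3 ? I-1×I-2: X^KY|X^kY
⇒ K over [I-1,I-2,II-1,II-2,II-3]: 5 consistent

II-2 ∈ {X^KX^k, X^kX^k}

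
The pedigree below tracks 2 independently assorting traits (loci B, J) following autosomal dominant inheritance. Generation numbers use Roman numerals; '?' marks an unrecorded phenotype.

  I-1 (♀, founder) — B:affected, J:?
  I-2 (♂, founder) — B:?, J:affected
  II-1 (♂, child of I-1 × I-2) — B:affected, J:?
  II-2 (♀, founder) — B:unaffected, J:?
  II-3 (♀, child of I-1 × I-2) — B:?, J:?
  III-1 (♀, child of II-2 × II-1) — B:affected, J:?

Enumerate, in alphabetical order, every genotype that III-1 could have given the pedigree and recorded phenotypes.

B/I-1 aff ·: Bb|BB
B/I-2 ? ·: bb|Bb|BB
B/II-1 aff I-1×I-2: Bb|BB
B/II-2 un ·: bb
B/II-3 ? I-1×I-2: bb|Bb|BB
B/III-1 aff II-2×II-1: Bb
⇒ B over [I-1,I-2,II-1,II-2,II-3,III-1]: 18 consistent
J/I-1 ? ·: jj|Jj|JJ
J/I-2 aff ·: Jj|JJ
J/II-1 ? I-1×I-2: jj|Jj|JJ
J/II-2 ? ·: jj|Jj|JJ
J/II-3 ? I-1×I-2: jj|Jj|JJ
J/III-1 ? II-2×II-1: jj|Jj|JJ
⇒ J over [I-1,I-2,II-1,II-2,II-3,III-1]: 122 consistent

III-1 ∈ {Bb JJ, Bb Jj, Bb jj}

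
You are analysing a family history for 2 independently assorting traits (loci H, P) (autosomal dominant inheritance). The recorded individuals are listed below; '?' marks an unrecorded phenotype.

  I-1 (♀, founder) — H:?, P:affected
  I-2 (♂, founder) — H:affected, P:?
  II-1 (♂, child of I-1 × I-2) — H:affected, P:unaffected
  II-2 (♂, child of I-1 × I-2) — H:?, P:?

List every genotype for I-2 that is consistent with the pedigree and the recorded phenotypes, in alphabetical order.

H/I-1 ? ·: hh|Hh|HH
H/I-2 aff ·: Hh|HH
H/II-1 aff I-1×I-2: Hh|HH
H/II-2 ? I-1×I-2: hh|Hh|HH
⇒ H over [I-1,I-2,II-1,II-2]: 18 consistent
P/I-1 aff ·: Pp
P/I-2 ? ·: pp|Pp
P/II-1 un I-1×I-2: pp
P/II-2 ? I-1×I-2: pp|Pp|PP
⇒ P over [I-1,I-2,II-1,II-2]: 5 consistent

I-2 ∈ {HH Pp, HH pp, Hh Pp, Hh pp}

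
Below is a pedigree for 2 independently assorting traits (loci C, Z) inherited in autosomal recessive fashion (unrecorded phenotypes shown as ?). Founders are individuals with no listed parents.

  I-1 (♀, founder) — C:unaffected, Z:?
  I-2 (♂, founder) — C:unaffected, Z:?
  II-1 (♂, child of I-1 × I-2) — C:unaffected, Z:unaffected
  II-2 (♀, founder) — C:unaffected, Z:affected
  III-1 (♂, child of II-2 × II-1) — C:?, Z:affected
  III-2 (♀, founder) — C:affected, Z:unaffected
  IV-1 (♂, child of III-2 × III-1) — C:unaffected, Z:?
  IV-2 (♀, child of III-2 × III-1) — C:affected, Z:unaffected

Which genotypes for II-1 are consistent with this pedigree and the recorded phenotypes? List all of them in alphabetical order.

II-1 ∈ {CC Zz, Cc Zz}

C/I-1 un ·: CC|Cc
C/I-2 un ·: CC|Cc
C/II-1 un I-1×I-2: CC|Cc
C/II-2 un ·: CC|Cc
C/III-1 ? II-2×II-1: Cc
C/III-2 aff ·: cc
C/IV-1 un III-2×III-1: Cc
C/IV-2 aff III-2×III-1: cc
⇒ C over [I-1,I-2,II-1,II-2,III-1,III-2,IV-1,IV-2]: 10 consistent
Z/I-1 ? ·: ZZ|Zz|zz
Z/I-2 ? ·: ZZ|Zz|zz
Z/II-1 un I-1×I-2: Zz
Z/II-2 aff ·: zz
Z/III-1 aff II-2×II-1: zz
Z/III-2 un ·: ZZ|Zz
Z/IV-1 ? III-2×III-1: Zz|zz
Z/IV-2 un III-2×III-1: Zz
⇒ Z over [I-1,I-2,II-1,II-2,III-1,III-2,IV-1,IV-2]: 21 consistent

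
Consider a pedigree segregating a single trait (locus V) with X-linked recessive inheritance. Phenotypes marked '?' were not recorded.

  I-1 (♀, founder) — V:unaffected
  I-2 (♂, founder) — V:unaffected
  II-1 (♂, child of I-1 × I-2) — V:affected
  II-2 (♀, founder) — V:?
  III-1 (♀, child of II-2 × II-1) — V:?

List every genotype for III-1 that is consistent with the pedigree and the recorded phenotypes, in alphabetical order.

III-1 ∈ {X^VX^v, X^vX^v}

V/I-1 un ·: X^VX^v
V/I-2 un ·: X^VY
V/II-1 aff I-1×I-2: X^vY
V/II-2 ? ·: X^VX^V|X^VX^v|X^vX^v
V/III-1 ? II-2×II-1: X^VX^v|X^vX^v
⇒ V over [I-1,I-2,II-1,II-2,III-1]: 4 consistent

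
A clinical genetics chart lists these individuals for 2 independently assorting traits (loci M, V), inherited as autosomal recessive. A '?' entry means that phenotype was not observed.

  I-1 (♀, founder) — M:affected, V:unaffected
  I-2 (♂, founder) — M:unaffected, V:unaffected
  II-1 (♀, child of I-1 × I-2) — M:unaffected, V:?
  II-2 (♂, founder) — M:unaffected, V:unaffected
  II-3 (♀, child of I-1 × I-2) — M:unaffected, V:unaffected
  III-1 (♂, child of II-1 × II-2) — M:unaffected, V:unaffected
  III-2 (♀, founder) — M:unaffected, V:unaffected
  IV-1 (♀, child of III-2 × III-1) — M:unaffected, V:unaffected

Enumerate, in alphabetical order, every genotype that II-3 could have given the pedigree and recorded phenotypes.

M/I-1 aff ·: mm
M/I-2 un ·: MM|Mm
M/II-1 un I-1×I-2: Mm
M/II-2 un ·: MM|Mm
M/II-3 un I-1×I-2: Mm
M/III-1 un II-1×II-2: MM|Mm
M/III-2 un ·: MM|Mm
M/IV-1 un III-2×III-1: MM|Mm
⇒ M over [I-1,I-2,II-1,II-2,II-3,III-1,III-2,IV-1]: 28 consistent
V/I-1 un ·: VV|Vv
V/I-2 un ·: VV|Vv
V/II-1 ? I-1×I-2: VV|Vv|vv
V/II-2 un ·: VV|Vv
V/II-3 un I-1×I-2: VV|Vv
V/III-1 un II-1×II-2: VV|Vv
V/III-2 un ·: VV|Vv
V/IV-1 un III-2×III-1: VV|Vv
⇒ V over [I-1,I-2,II-1,II-2,II-3,III-1,III-2,IV-1]: 170 consistent

II-3 ∈ {Mm VV, Mm Vv}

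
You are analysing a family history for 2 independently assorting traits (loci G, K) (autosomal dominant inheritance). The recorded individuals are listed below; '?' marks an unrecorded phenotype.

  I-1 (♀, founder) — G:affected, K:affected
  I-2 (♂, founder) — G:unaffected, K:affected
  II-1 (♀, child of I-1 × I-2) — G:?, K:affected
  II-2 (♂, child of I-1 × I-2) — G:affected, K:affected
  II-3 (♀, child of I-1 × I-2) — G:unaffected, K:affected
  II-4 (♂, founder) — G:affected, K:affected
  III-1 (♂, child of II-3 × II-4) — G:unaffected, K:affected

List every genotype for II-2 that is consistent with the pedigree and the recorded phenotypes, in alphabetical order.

G/I-1 aff ·: Gg
G/I-2 un ·: gg
G/II-1 ? I-1×I-2: gg|Gg
G/II-2 aff I-1×I-2: Gg
G/II-3 un I-1×I-2: gg
G/II-4 aff ·: Gg
G/III-1 un II-3×II-4: gg
⇒ G over [I-1,I-2,II-1,II-2,II-3,II-4,III-1]: 2 consistent
K/I-1 aff ·: Kk|KK
K/I-2 aff ·: Kk|KK
K/II-1 aff I-1×I-2: Kk|KK
K/II-2 aff I-1×I-2: Kk|KK
K/II-3 aff I-1×I-2: Kk|KK
K/II-4 aff ·: Kk|KK
K/III-1 aff II-3×II-4: Kk|KK
⇒ K over [I-1,I-2,II-1,II-2,II-3,II-4,III-1]: 87 consistent

II-2 ∈ {Gg KK, Gg Kk}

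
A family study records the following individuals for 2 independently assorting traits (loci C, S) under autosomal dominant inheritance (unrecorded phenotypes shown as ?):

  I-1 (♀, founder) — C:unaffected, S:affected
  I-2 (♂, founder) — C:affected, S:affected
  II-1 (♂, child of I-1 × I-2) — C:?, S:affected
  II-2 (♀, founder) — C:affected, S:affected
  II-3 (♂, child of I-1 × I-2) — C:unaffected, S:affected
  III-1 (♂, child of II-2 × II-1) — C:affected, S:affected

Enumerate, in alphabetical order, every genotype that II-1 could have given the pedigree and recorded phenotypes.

II-1 ∈ {Cc SS, Cc Ss, cc SS, cc Ss}

C/I-1 un ·: cc
C/I-2 aff ·: Cc
C/II-1 ? I-1×I-2: cc|Cc
C/II-2 aff ·: Cc|CC
C/II-3 un I-1×I-2: cc
C/III-1 aff II-2×II-1: Cc|CC
⇒ C over [I-1,I-2,II-1,II-2,II-3,III-1]: 6 consistent
S/I-1 aff ·: Ss|SS
S/I-2 aff ·: Ss|SS
S/II-1 aff I-1×I-2: Ss|SS
S/II-2 aff ·: Ss|SS
S/II-3 aff I-1×I-2: Ss|SS
S/III-1 aff II-2×II-1: Ss|SS
⇒ S over [I-1,I-2,II-1,II-2,II-3,III-1]: 45 consistent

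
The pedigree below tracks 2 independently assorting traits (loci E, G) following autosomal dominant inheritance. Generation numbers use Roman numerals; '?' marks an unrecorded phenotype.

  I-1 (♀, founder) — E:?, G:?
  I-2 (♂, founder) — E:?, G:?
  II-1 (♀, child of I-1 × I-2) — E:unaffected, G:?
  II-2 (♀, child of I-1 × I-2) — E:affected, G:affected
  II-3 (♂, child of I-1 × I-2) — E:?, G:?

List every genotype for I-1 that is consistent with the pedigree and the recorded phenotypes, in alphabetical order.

E/I-1 ? ·: ee|Ee
E/I-2 ? ·: ee|Ee
E/II-1 un I-1×I-2: ee
E/II-2 aff I-1×I-2: Ee|EE
E/II-3 ? I-1×I-2: ee|Ee|EE
⇒ E over [I-1,I-2,II-1,II-2,II-3]: 10 consistent
G/I-1 ? ·: gg|Gg|GG
G/I-2 ? ·: gg|Gg|GG
G/II-1 ? I-1×I-2: gg|Gg|GG
G/II-2 aff I-1×I-2: Gg|GG
G/II-3 ? I-1×I-2: gg|Gg|GG
⇒ G over [I-1,I-2,II-1,II-2,II-3]: 45 consistent

I-1 ∈ {Ee GG, Ee Gg, Ee gg, ee GG, ee Gg, ee gg}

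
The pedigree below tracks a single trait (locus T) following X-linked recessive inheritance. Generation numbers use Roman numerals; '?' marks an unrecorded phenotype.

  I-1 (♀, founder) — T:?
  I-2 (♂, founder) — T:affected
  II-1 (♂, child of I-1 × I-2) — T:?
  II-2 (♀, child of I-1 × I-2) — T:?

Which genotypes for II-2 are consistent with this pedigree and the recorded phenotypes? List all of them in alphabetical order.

II-2 ∈ {X^TX^t, X^tX^t}

T/I-1 ? ·: X^TX^T|X^TX^t|X^tX^t
T/I-2 aff ·: X^tY
T/II-1 ? I-1×I-2: X^TY|X^tY
T/II-2 ? I-1×I-2: X^TX^t|X^tX^t
⇒ T over [I-1,I-2,II-1,II-2]: 6 consistent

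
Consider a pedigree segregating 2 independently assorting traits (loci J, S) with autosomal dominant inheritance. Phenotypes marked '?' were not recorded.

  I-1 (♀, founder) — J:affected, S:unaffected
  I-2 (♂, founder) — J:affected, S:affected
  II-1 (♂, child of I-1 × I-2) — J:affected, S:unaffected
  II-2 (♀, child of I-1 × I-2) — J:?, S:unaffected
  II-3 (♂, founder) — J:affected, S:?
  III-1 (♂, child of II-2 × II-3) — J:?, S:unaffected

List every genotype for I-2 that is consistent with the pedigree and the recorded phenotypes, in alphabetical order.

I-2 ∈ {JJ Ss, Jj Ss}

J/I-1 aff ·: Jj|JJ
J/I-2 aff ·: Jj|JJ
J/II-1 aff I-1×I-2: Jj|JJ
J/II-2 ? I-1×I-2: jj|Jj|JJ
J/II-3 aff ·: Jj|JJ
J/III-1 ? II-2×II-3: jj|Jj|JJ
⇒ J over [I-1,I-2,II-1,II-2,II-3,III-1]: 57 consistent
S/I-1 un ·: ss
S/I-2 aff ·: Ss
S/II-1 un I-1×I-2: ss
S/II-2 un I-1×I-2: ss
S/II-3 ? ·: ss|Ss
S/III-1 un II-2×II-3: ss
⇒ S over [I-1,I-2,II-1,II-2,II-3,III-1]: 2 consistent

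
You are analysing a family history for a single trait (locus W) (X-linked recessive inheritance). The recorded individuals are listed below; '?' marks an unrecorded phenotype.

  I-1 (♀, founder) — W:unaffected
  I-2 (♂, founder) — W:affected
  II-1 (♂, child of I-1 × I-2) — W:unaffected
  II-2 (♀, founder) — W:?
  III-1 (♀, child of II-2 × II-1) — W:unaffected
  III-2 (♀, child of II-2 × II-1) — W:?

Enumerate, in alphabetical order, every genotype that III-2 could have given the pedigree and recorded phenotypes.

III-2 ∈ {X^WX^W, X^WX^w}

W/I-1 un ·: X^WX^W|X^WX^w
W/I-2 aff ·: X^wY
W/II-1 un I-1×I-2: X^WY
W/II-2 ? ·: X^WX^W|X^WX^w|X^wX^w
W/III-1 un II-2×II-1: X^WX^W|X^WX^w
W/III-2 ? II-2×II-1: X^WX^W|X^WX^w
⇒ W over [I-1,I-2,II-1,II-2,III-1,III-2]: 12 consistent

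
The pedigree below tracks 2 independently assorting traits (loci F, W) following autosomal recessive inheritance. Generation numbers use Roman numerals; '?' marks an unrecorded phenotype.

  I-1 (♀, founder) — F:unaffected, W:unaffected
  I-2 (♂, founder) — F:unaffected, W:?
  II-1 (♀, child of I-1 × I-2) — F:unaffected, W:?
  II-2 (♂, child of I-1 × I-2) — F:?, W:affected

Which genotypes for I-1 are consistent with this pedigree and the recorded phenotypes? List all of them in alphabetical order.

F/I-1 un ·: FF|Ff
F/I-2 un ·: FF|Ff
F/II-1 un I-1×I-2: FF|Ff
F/II-2 ? I-1×I-2: FF|Ff|ff
⇒ F over [I-1,I-2,II-1,II-2]: 15 consistent
W/I-1 un ·: Ww
W/I-2 ? ·: Ww|ww
W/II-1 ? I-1×I-2: WW|Ww|ww
W/II-2 aff I-1×I-2: ww
⇒ W over [I-1,I-2,II-1,II-2]: 5 consistent

I-1 ∈ {FF Ww, Ff Ww}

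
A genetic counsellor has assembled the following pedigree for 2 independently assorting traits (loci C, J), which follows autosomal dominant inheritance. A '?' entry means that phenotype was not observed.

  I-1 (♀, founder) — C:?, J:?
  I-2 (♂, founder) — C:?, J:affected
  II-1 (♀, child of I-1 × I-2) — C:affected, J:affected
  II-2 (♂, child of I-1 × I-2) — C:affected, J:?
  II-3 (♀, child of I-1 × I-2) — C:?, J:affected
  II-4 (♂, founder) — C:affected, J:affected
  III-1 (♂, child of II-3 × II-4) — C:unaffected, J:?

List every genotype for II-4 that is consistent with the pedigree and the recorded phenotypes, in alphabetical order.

II-4 ∈ {Cc JJ, Cc Jj}

C/I-1 ? ·: cc|Cc|CC
C/I-2 ? ·: cc|Cc|CC
C/II-1 aff I-1×I-2: Cc|CC
C/II-2 aff I-1×I-2: Cc|CC
C/II-3 ? I-1×I-2: cc|Cc
C/II-4 aff ·: Cc
C/III-1 un II-3×II-4: cc
⇒ C over [I-1,I-2,II-1,II-2,II-3,II-4,III-1]: 22 consistent
J/I-1 ? ·: jj|Jj|JJ
J/I-2 aff ·: Jj|JJ
J/II-1 aff I-1×I-2: Jj|JJ
J/II-2 ? I-1×I-2: jj|Jj|JJ
J/II-3 aff I-1×I-2: Jj|JJ
J/II-4 aff ·: Jj|JJ
J/III-1 ? II-3×II-4: jj|Jj|JJ
⇒ J over [I-1,I-2,II-1,II-2,II-3,II-4,III-1]: 130 consistent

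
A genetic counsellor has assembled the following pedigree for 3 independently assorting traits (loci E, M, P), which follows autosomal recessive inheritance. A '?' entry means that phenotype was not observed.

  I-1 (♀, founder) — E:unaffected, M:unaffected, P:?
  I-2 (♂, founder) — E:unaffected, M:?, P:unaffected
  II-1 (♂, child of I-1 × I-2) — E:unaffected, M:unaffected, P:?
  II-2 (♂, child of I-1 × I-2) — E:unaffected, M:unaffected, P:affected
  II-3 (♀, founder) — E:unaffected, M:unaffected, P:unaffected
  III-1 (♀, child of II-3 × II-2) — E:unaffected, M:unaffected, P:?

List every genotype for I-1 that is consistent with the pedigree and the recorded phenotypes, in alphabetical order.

E/I-1 un ·: EE|Ee
E/I-2 un ·: EE|Ee
E/II-1 un I-1×I-2: EE|Ee
E/II-2 un I-1×I-2: EE|Ee
E/II-3 un ·: EE|Ee
E/III-1 un II-3×II-2: EE|Ee
⇒ E over [I-1,I-2,II-1,II-2,II-3,III-1]: 45 consistent
M/I-1 un ·: MM|Mm
M/I-2 ? ·: MM|Mm|mm
M/II-1 un I-1×I-2: MM|Mm
M/II-2 un I-1×I-2: MM|Mm
M/II-3 un ·: MM|Mm
M/III-1 un II-3×II-2: MM|Mm
⇒ M over [I-1,I-2,II-1,II-2,II-3,III-1]: 53 consistent
P/I-1 ? ·: Pp|pp
P/I-2 un ·: Pp
P/II-1 ? I-1×I-2: PP|Pp|pp
P/II-2 aff I-1×I-2: pp
P/II-3 un ·: PP|Pp
P/III-1 ? II-3×II-2: Pp|pp
⇒ P over [I-1,I-2,II-1,II-2,II-3,III-1]: 15 consistent

I-1 ∈ {EE MM Pp, EE MM pp, EE Mm Pp, EE Mm pp, Ee MM Pp, Ee MM pp, Ee Mm Pp, Ee Mm pp}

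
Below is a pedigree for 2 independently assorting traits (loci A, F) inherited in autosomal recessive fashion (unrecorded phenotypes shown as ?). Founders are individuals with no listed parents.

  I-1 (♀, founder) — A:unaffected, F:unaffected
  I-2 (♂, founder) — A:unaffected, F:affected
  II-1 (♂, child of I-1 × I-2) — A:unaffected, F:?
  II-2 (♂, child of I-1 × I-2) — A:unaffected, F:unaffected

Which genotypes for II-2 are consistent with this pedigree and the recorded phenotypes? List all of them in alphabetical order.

II-2 ∈ {AA Ff, Aa Ff}

A/I-1 un ·: AA|Aa
A/I-2 un ·: AA|Aa
A/II-1 un I-1×I-2: AA|Aa
A/II-2 un I-1×I-2: AA|Aa
⇒ A over [I-1,I-2,II-1,II-2]: 13 consistent
F/I-1 un ·: FF|Ff
F/I-2 aff ·: ff
F/II-1 ? I-1×I-2: Ff|ff
F/II-2 un I-1×I-2: Ff
⇒ F over [I-1,I-2,II-1,II-2]: 3 consistent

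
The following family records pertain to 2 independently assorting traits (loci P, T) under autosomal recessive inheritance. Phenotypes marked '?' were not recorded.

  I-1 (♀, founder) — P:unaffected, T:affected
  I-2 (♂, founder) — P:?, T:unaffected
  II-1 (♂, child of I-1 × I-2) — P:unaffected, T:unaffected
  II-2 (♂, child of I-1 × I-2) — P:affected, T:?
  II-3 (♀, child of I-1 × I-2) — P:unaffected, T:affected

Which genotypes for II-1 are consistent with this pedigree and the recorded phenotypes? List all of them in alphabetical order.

II-1 ∈ {PP Tt, Pp Tt}

P/I-1 un ·: Pp
P/I-2 ? ·: Pp|pp
P/II-1 un I-1×I-2: PP|Pp
P/II-2 aff I-1×I-2: pp
P/II-3 un I-1×I-2: PP|Pp
⇒ P over [I-1,I-2,II-1,II-2,II-3]: 5 consistent
T/I-1 aff ·: tt
T/I-2 un ·: Tt
T/II-1 un I-1×I-2: Tt
T/II-2 ? I-1×I-2: Tt|tt
T/II-3 aff I-1×I-2: tt
⇒ T over [I-1,I-2,II-1,II-2,II-3]: 2 consistent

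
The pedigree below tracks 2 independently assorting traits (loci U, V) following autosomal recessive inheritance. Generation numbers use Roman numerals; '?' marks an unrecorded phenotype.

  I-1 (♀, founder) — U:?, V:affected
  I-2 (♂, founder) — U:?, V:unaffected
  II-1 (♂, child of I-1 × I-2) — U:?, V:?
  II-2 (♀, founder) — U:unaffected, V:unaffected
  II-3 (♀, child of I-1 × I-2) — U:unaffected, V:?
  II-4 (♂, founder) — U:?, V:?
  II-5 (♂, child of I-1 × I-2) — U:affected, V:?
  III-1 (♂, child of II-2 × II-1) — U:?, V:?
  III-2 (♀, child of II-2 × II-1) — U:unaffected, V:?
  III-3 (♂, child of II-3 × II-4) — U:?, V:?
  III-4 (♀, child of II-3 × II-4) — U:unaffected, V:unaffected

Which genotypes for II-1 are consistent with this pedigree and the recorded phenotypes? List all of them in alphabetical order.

II-1 ∈ {UU Vv, UU vv, Uu Vv, Uu vv, uu Vv, uu vv}

U/I-1 ? ·: Uu|uu
U/I-2 ? ·: Uu|uu
U/II-1 ? I-1×I-2: UU|Uu|uu
U/II-2 un ·: UU|Uu
U/II-3 un I-1×I-2: UU|Uu
U/II-4 ? ·: UU|Uu|uu
U/II-5 aff I-1×I-2: uu
U/III-1 ? II-2×II-1: UU|Uu|uu
U/III-2 un II-2×II-1: UU|Uu
U/III-3 ? II-3×II-4: UU|Uu|uu
U/III-4 un II-3×II-4: UU|Uu
⇒ U over [I-1,I-2,II-1,II-2,II-3,II-4,II-5,III-1,III-2,III-3,III-4]: 636 consistent
V/I-1 aff ·: vv
V/I-2 un ·: VV|Vv
V/II-1 ? I-1×I-2: Vv|vv
V/II-2 un ·: VV|Vv
V/II-3 ? I-1×I-2: Vv|vv
V/II-4 ? ·: VV|Vv|vv
V/II-5 ? I-1×I-2: Vv|vv
V/III-1 ? II-2×II-1: VV|Vv|vv
V/III-2 ? II-2×II-1: VV|Vv|vv
V/III-3 ? II-3×II-4: VV|Vv|vv
V/III-4 un II-3×II-4: VV|Vv
⇒ V over [I-1,I-2,II-1,II-2,II-3,II-4,II-5,III-1,III-2,III-3,III-4]: 696 consistent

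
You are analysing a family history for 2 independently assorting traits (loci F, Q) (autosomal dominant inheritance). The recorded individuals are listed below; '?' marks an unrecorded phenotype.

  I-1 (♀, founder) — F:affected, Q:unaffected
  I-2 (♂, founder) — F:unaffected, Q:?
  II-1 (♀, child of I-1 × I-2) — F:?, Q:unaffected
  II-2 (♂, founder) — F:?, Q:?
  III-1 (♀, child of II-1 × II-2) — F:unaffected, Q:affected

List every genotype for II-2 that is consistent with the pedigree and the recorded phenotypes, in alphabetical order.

F/I-1 aff ·: Ff|FF
F/I-2 un ·: ff
F/II-1 ? I-1×I-2: ff|Ff
F/II-2 ? ·: ff|Ff
F/III-1 un II-1×II-2: ff
⇒ F over [I-1,I-2,II-1,II-2,III-1]: 6 consistent
Q/I-1 un ·: qq
Q/I-2 ? ·: qq|Qq
Q/II-1 un I-1×I-2: qq
Q/II-2 ? ·: Qq|QQ
Q/III-1 aff II-1×II-2: Qq
⇒ Q over [I-1,I-2,II-1,II-2,III-1]: 4 consistent

II-2 ∈ {Ff QQ, Ff Qq, ff QQ, ff Qq}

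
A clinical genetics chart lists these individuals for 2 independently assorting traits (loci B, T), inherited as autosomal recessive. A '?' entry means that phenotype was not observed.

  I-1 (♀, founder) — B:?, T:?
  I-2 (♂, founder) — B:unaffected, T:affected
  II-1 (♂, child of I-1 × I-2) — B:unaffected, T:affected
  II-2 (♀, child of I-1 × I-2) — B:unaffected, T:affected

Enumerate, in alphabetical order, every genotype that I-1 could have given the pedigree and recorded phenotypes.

B/I-1 ? ·: BB|Bb|bb
B/I-2 un ·: BB|Bb
B/II-1 un I-1×I-2: BB|Bb
B/II-2 un I-1×I-2: BB|Bb
⇒ B over [I-1,I-2,II-1,II-2]: 15 consistent
T/I-1 ? ·: Tt|tt
T/I-2 aff ·: tt
T/II-1 aff I-1×I-2: tt
T/II-2 aff I-1×I-2: tt
⇒ T over [I-1,I-2,II-1,II-2]: 2 consistent

I-1 ∈ {BB Tt, BB tt, Bb Tt, Bb tt, bb Tt, bb tt}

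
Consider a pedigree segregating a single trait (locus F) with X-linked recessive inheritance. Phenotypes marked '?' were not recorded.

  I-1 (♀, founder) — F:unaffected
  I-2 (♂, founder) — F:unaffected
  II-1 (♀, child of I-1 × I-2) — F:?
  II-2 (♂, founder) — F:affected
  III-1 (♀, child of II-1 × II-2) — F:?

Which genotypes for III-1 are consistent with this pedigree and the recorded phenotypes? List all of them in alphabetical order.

III-1 ∈ {X^FX^f, X^fX^f}

F/I-1 un ·: X^FX^F|X^FX^f
F/I-2 un ·: X^FY
F/II-1 ? I-1×I-2: X^FX^F|X^FX^f
F/II-2 aff ·: X^fY
F/III-1 ? II-1×II-2: X^FX^f|X^fX^f
⇒ F over [I-1,I-2,II-1,II-2,III-1]: 4 consistent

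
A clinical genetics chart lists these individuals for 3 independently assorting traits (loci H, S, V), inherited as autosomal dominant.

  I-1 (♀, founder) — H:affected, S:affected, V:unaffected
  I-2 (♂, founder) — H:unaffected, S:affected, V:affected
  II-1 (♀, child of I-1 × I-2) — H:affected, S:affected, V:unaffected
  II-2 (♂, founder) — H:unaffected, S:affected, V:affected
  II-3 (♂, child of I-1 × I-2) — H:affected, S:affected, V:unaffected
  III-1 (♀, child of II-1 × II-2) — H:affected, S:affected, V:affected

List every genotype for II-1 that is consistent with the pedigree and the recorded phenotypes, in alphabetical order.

II-1 ∈ {Hh SS vv, Hh Ss vv}

H/I-1 aff ·: Hh|HH
H/I-2 un ·: hh
H/II-1 aff I-1×I-2: Hh
H/II-2 un ·: hh
H/II-3 aff I-1×I-2: Hh
H/III-1 aff II-1×II-2: Hh
⇒ H over [I-1,I-2,II-1,II-2,II-3,III-1]: 2 consistent
S/I-1 aff ·: Ss|SS
S/I-2 aff ·: Ss|SS
S/II-1 aff I-1×I-2: Ss|SS
S/II-2 aff ·: Ss|SS
S/II-3 aff I-1×I-2: Ss|SS
S/III-1 aff II-1×II-2: Ss|SS
⇒ S over [I-1,I-2,II-1,II-2,II-3,III-1]: 45 consistent
V/I-1 un ·: vv
V/I-2 aff ·: Vv
V/II-1 un I-1×I-2: vv
V/II-2 aff ·: Vv|VV
V/II-3 un I-1×I-2: vv
V/III-1 aff II-1×II-2: Vv
⇒ V over [I-1,I-2,II-1,II-2,II-3,III-1]: 2 consistent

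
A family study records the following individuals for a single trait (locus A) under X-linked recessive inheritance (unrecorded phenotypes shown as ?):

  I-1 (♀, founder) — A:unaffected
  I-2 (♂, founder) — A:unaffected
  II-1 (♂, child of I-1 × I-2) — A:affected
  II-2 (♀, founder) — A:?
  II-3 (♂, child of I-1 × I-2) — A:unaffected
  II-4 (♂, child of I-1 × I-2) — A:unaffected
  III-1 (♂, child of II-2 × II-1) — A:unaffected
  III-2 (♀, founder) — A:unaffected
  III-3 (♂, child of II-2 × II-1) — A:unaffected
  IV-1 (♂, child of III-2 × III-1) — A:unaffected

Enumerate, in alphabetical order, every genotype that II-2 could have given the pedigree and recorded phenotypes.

II-2 ∈ {X^AX^A, X^AX^a}

A/I-1 un ·: X^AX^a
A/I-2 un ·: X^AY
A/II-1 aff I-1×I-2: X^aY
A/II-2 ? ·: X^AX^A|X^AX^a
A/II-3 un I-1×I-2: X^AY
A/II-4 un I-1×I-2: X^AY
A/III-1 un II-2×II-1: X^AY
A/III-2 un ·: X^AX^A|X^AX^a
A/III-3 un II-2×II-1: X^AY
A/IV-1 un III-2×III-1: X^AY
⇒ A over [I-1,I-2,II-1,II-2,II-3,II-4,III-1,III-2,III-3,IV-1]: 4 consistent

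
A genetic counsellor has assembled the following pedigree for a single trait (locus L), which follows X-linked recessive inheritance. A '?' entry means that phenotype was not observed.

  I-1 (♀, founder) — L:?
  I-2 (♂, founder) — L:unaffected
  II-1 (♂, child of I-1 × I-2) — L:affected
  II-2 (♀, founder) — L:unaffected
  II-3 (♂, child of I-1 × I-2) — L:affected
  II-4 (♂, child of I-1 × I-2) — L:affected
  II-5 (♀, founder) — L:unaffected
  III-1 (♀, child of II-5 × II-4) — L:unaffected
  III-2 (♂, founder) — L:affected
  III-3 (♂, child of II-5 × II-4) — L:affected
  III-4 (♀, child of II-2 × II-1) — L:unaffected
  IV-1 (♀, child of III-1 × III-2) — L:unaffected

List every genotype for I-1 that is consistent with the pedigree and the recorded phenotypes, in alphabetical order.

I-1 ∈ {X^LX^l, X^lX^l}

L/I-1 ? ·: X^LX^l|X^lX^l
L/I-2 un ·: X^LY
L/II-1 aff I-1×I-2: X^lY
L/II-2 un ·: X^LX^L|X^LX^l
L/II-3 aff I-1×I-2: X^lY
L/II-4 aff I-1×I-2: X^lY
L/II-5 un ·: X^LX^l
L/III-1 un II-5×II-4: X^LX^l
L/III-2 aff ·: X^lY
L/III-3 aff II-5×II-4: X^lY
L/III-4 un II-2×II-1: X^LX^l
L/IV-1 un III-1×III-2: X^LX^l
⇒ L over [I-1,I-2,II-1,II-2,II-3,II-4,II-5,III-1,III-2,III-3,III-4,IV-1]: 4 consistent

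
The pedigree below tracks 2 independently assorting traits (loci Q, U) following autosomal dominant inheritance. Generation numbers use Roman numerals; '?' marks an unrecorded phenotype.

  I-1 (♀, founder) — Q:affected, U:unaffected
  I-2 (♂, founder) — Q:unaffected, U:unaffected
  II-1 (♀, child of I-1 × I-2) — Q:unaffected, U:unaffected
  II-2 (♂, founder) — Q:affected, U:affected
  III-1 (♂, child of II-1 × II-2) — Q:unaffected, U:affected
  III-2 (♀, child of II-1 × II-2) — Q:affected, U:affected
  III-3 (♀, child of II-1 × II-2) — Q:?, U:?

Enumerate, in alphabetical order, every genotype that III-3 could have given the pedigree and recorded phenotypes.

Q/I-1 aff ·: Qq
Q/I-2 un ·: qq
Q/II-1 un I-1×I-2: qq
Q/II-2 aff ·: Qq
Q/III-1 un II-1×II-2: qq
Q/III-2 aff II-1×II-2: Qq
Q/III-3 ? II-1×II-2: qq|Qq
⇒ Q over [I-1,I-2,II-1,II-2,III-1,III-2,III-3]: 2 consistent
U/I-1 un ·: uu
U/I-2 un ·: uu
U/II-1 un I-1×I-2: uu
U/II-2 aff ·: Uu|UU
U/III-1 aff II-1×II-2: Uu
U/III-2 aff II-1×II-2: Uu
U/III-3 ? II-1×II-2: uu|Uu
⇒ U over [I-1,I-2,II-1,II-2,III-1,III-2,III-3]: 3 consistent

III-3 ∈ {Qq Uu, Qq uu, qq Uu, qq uu}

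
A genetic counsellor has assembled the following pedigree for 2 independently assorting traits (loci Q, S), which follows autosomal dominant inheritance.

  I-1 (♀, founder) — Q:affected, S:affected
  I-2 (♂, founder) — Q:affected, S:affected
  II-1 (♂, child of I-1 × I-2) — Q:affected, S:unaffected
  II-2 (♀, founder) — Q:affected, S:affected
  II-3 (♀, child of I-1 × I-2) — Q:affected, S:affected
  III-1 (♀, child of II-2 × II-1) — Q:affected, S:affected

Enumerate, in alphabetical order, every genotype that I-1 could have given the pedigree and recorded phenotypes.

Q/I-1 aff ·: Qq|QQ
Q/I-2 aff ·: Qq|QQ
Q/II-1 aff I-1×I-2: Qq|QQ
Q/II-2 aff ·: Qq|QQ
Q/II-3 aff I-1×I-2: Qq|QQ
Q/III-1 aff II-2×II-1: Qq|QQ
⇒ Q over [I-1,I-2,II-1,II-2,II-3,III-1]: 45 consistent
S/I-1 aff ·: Ss
S/I-2 aff ·: Ss
S/II-1 un I-1×I-2: ss
S/II-2 aff ·: Ss|SS
S/II-3 aff I-1×I-2: Ss|SS
S/III-1 aff II-2×II-1: Ss
⇒ S over [I-1,I-2,II-1,II-2,II-3,III-1]: 4 consistent

I-1 ∈ {QQ Ss, Qq Ss}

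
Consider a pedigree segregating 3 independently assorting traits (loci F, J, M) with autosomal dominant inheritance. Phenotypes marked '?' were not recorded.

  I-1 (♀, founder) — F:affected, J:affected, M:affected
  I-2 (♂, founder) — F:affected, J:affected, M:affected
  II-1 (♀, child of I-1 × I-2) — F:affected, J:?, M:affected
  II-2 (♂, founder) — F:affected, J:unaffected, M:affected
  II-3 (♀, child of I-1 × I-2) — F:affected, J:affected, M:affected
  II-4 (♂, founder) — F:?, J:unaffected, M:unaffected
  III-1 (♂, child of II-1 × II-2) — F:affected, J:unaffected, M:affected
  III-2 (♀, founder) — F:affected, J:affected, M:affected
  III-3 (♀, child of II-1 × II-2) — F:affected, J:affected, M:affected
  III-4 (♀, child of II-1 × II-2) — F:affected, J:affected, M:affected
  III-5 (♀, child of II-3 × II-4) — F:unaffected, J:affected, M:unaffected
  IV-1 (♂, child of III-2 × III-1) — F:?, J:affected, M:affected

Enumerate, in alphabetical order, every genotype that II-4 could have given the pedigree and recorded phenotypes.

II-4 ∈ {Ff jj mm, ff jj mm}

F/I-1 aff ·: Ff|FF
F/I-2 aff ·: Ff|FF
F/II-1 aff I-1×I-2: Ff|FF
F/II-2 aff ·: Ff|FF
F/II-3 aff I-1×I-2: Ff
F/II-4 ? ·: ff|Ff
F/III-1 aff II-1×II-2: Ff|FF
F/III-2 aff ·: Ff|FF
F/III-3 aff II-1×II-2: Ff|FF
F/III-4 aff II-1×II-2: Ff|FF
F/III-5 un II-3×II-4: ff
F/IV-1 ? III-2×III-1: ff|Ff|FF
⇒ F over [I-1,I-2,II-1,II-2,II-3,II-4,III-1,III-2,III-3,III-4,III-5,IV-1]: 594 consistent
J/I-1 aff ·: Jj|JJ
J/I-2 aff ·: Jj|JJ
J/II-1 ? I-1×I-2: Jj
J/II-2 un ·: jj
J/II-3 aff I-1×I-2: Jj|JJ
J/II-4 un ·: jj
J/III-1 un II-1×II-2: jj
J/III-2 aff ·: Jj|JJ
J/III-3 aff II-1×II-2: Jj
J/III-4 aff II-1×II-2: Jj
J/III-5 aff II-3×II-4: Jj
J/IV-1 aff III-2×III-1: Jj
⇒ J over [I-1,I-2,II-1,II-2,II-3,II-4,III-1,III-2,III-3,III-4,III-5,IV-1]: 12 consistent
M/I-1 aff ·: Mm|MM
M/I-2 aff ·: Mm|MM
M/II-1 aff I-1×I-2: Mm|MM
M/II-2 aff ·: Mm|MM
M/II-3 aff I-1×I-2: Mm
M/II-4 un ·: mm
M/III-1 aff II-1×II-2: Mm|MM
M/III-2 aff ·: Mm|MM
M/III-3 aff II-1×II-2: Mm|MM
M/III-4 aff II-1×II-2: Mm|MM
M/III-5 un II-3×II-4: mm
M/IV-1 aff III-2×III-1: Mm|MM
⇒ M over [I-1,I-2,II-1,II-2,II-3,II-4,III-1,III-2,III-3,III-4,III-5,IV-1]: 261 consistent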